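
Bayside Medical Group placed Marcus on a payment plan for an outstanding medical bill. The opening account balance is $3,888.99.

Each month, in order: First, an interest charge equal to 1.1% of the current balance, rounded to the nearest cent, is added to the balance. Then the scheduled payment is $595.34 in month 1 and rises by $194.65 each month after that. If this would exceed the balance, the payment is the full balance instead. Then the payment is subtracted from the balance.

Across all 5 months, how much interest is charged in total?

$130.91

# | Opening | Interest | Payment | End bal
1 | $3,888.99 | $42.78 | $595.34 | $3,336.43
2 | $3,336.43 | $36.70 | $789.99 | $2,583.14
3 | $2,583.14 | $28.41 | $984.64 | $1,626.91
4 | $1,626.91 | $17.90 | $1,179.29 | $465.52
5 | $465.52 | $5.12 | $470.64 | $0.00
Total interest: $42.78 + $36.70 + $28.41 + $17.90 + $5.12 = $130.91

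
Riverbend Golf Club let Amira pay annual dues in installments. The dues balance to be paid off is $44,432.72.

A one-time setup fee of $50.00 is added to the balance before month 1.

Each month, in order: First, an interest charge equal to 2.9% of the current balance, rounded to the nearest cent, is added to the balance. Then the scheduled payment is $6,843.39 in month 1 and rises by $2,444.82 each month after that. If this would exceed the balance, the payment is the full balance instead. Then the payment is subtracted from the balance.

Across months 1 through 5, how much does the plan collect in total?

Month 1: $44,482.72 +$1,290.00 interest = $45,772.72; pay $6,843.39 → $38,929.33
Month 2: $38,929.33 +$1,128.95 interest = $40,058.28; pay $9,288.21 → $30,770.07
Month 3: $30,770.07 +$892.33 interest = $31,662.40; pay $11,733.03 → $19,929.37
Month 4: $19,929.37 +$577.95 interest = $20,507.32; pay $14,177.85 → $6,329.47
Month 5: $6,329.47 +$183.55 interest = $6,513.02; pay $6,513.02 → $0.00
Total paid: $48,555.50

$48,555.50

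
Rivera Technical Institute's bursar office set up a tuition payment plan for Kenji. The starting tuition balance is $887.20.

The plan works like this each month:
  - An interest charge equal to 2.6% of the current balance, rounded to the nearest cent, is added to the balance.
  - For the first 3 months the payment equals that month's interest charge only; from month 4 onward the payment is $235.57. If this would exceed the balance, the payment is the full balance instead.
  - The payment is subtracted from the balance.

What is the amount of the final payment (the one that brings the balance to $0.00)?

$3.55

Month 1: opening $887.20; interest $23.07 → $910.27; payment $23.07; balance $887.20
Month 2: opening $887.20; interest $23.07 → $910.27; payment $23.07; balance $887.20
Month 3: opening $887.20; interest $23.07 → $910.27; payment $23.07; balance $887.20
Month 4: opening $887.20; interest $23.07 → $910.27; payment $235.57; balance $674.70
Month 5: opening $674.70; interest $17.54 → $692.24; payment $235.57; balance $456.67
Month 6: opening $456.67; interest $11.87 → $468.54; payment $235.57; balance $232.97
Month 7: opening $232.97; interest $6.06 → $239.03; payment $235.57; balance $3.46
Month 8: opening $3.46; interest $0.09 → $3.55; payment $3.55; balance $0.00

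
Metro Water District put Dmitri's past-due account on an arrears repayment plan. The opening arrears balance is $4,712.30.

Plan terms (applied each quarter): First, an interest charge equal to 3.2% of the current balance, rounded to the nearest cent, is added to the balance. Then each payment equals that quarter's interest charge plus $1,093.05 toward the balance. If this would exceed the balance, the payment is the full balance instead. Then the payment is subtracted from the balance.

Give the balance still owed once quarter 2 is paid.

Quarter 1: $4,712.30 +$150.79 interest = $4,863.09; pay $1,243.84 → $3,619.25
Quarter 2: $3,619.25 +$115.82 interest = $3,735.07; pay $1,208.87 → $2,526.20

$2,526.20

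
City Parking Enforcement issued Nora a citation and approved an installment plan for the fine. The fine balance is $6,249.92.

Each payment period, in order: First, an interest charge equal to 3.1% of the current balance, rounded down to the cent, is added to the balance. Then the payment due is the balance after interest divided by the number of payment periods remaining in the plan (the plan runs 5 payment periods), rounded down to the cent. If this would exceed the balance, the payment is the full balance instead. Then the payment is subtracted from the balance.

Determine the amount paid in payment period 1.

$1,288.73

Payment period 1: opening $6,249.92; interest $193.74 → $6,443.66; payment $1,288.73; balance $5,154.93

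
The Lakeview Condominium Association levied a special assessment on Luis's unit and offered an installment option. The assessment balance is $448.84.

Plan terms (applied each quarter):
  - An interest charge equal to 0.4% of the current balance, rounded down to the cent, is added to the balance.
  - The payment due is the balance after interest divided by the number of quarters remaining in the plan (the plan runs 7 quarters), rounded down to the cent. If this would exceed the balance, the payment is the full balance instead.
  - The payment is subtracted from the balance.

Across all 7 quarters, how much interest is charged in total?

Quarter 1: $448.84 +$1.79 interest = $450.63; pay $64.37 → $386.26
Quarter 2: $386.26 +$1.54 interest = $387.80; pay $64.63 → $323.17
Quarter 3: $323.17 +$1.29 interest = $324.46; pay $64.89 → $259.57
Quarter 4: $259.57 +$1.03 interest = $260.60; pay $65.15 → $195.45
Quarter 5: $195.45 +$0.78 interest = $196.23; pay $65.41 → $130.82
Quarter 6: $130.82 +$0.52 interest = $131.34; pay $65.67 → $65.67
Quarter 7: $65.67 +$0.26 interest = $65.93; pay $65.93 → $0.00
Total interest: $1.79 + $1.54 + $1.29 + $1.03 + $0.78 + $0.52 + $0.26 = $7.21

$7.21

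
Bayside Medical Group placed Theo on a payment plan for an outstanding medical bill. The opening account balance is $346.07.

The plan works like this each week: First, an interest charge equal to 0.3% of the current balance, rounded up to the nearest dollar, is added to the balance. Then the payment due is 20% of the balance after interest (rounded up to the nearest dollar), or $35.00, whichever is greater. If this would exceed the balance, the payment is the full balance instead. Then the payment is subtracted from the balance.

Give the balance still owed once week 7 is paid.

$41.07

Week 1: opening $346.07; interest $2.00 → $348.07; payment $70.00; balance $278.07
Week 2: opening $278.07; interest $1.00 → $279.07; payment $56.00; balance $223.07
Week 3: opening $223.07; interest $1.00 → $224.07; payment $45.00; balance $179.07
Week 4: opening $179.07; interest $1.00 → $180.07; payment $37.00; balance $143.07
Week 5: opening $143.07; interest $1.00 → $144.07; payment $35.00; balance $109.07
Week 6: opening $109.07; interest $1.00 → $110.07; payment $35.00; balance $75.07
Week 7: opening $75.07; interest $1.00 → $76.07; payment $35.00; balance $41.07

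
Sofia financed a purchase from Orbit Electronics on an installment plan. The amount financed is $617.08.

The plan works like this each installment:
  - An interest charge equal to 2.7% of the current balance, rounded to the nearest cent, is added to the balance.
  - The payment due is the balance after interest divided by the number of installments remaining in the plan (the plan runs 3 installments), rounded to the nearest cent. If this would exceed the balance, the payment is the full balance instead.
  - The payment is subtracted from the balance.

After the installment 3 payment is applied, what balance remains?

Installment 1: opening $617.08; interest $16.66 → $633.74; payment $211.25; balance $422.49
Installment 2: opening $422.49; interest $11.41 → $433.90; payment $216.95; balance $216.95
Installment 3: opening $216.95; interest $5.86 → $222.81; payment $222.81; balance $0.00

$0.00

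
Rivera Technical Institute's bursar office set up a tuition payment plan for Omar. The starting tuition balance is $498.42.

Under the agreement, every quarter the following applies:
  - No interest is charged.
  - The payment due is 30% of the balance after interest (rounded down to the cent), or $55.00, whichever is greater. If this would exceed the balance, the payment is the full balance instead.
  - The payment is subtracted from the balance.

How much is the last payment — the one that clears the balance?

Quarter 1: $498.42 − $149.52 → $348.90
Quarter 2: $348.90 − $104.67 → $244.23
Quarter 3: $244.23 − $73.26 → $170.97
Quarter 4: $170.97 − $55.00 → $115.97
Quarter 5: $115.97 − $55.00 → $60.97
Quarter 6: $60.97 − $55.00 → $5.97
Quarter 7: $5.97 − $5.97 → $0.00

$5.97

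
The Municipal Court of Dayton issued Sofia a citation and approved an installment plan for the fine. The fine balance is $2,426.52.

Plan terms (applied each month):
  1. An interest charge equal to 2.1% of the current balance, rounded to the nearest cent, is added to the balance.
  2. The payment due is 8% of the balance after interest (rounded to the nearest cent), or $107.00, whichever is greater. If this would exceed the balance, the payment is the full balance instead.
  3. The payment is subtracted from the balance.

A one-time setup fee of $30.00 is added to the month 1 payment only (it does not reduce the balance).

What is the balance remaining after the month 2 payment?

Month 1: opening $2,426.52; interest $50.96 → $2,477.48; payment $198.20 (+ $30.00 fee); balance $2,279.28
Month 2: opening $2,279.28; interest $47.86 → $2,327.14; payment $186.17; balance $2,140.97

$2,140.97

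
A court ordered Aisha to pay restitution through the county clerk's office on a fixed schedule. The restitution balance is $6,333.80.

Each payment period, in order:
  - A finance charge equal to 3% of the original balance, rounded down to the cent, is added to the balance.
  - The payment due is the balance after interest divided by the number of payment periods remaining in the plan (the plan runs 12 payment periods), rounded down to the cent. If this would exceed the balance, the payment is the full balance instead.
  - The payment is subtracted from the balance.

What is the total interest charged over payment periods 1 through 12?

Payment period 1: $6,333.80 +$190.01 interest = $6,523.81; pay $543.65 → $5,980.16
Payment period 2: $5,980.16 +$190.01 interest = $6,170.17; pay $560.92 → $5,609.25
Payment period 3: $5,609.25 +$190.01 interest = $5,799.26; pay $579.92 → $5,219.34
Payment period 4: $5,219.34 +$190.01 interest = $5,409.35; pay $601.03 → $4,808.32
Payment period 5: $4,808.32 +$190.01 interest = $4,998.33; pay $624.79 → $4,373.54
Payment period 6: $4,373.54 +$190.01 interest = $4,563.55; pay $651.93 → $3,911.62
Payment period 7: $3,911.62 +$190.01 interest = $4,101.63; pay $683.60 → $3,418.03
Payment period 8: $3,418.03 +$190.01 interest = $3,608.04; pay $721.60 → $2,886.44
Payment period 9: $2,886.44 +$190.01 interest = $3,076.45; pay $769.11 → $2,307.34
Payment period 10: $2,307.34 +$190.01 interest = $2,497.35; pay $832.45 → $1,664.90
Payment period 11: $1,664.90 +$190.01 interest = $1,854.91; pay $927.45 → $927.46
Payment period 12: $927.46 +$190.01 interest = $1,117.47; pay $1,117.47 → $0.00
Total interest: $190.01 + $190.01 + $190.01 + $190.01 + $190.01 + $190.01 + $190.01 + $190.01 + $190.01 + $190.01 + $190.01 + $190.01 = $2,280.12

$2,280.12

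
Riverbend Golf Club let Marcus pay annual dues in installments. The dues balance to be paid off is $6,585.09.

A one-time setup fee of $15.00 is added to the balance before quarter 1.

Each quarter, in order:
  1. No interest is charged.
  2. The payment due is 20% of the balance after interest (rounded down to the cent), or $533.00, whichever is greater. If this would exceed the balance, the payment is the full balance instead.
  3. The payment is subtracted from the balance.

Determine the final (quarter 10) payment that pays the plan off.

$30.73

Quarter 1: opening $6,600.09; payment $1,320.01; balance $5,280.08
Quarter 2: opening $5,280.08; payment $1,056.01; balance $4,224.07
Quarter 3: opening $4,224.07; payment $844.81; balance $3,379.26
Quarter 4: opening $3,379.26; payment $675.85; balance $2,703.41
Quarter 5: opening $2,703.41; payment $540.68; balance $2,162.73
Quarter 6: opening $2,162.73; payment $533.00; balance $1,629.73
Quarter 7: opening $1,629.73; payment $533.00; balance $1,096.73
Quarter 8: opening $1,096.73; payment $533.00; balance $563.73
Quarter 9: opening $563.73; payment $533.00; balance $30.73
Quarter 10: opening $30.73; payment $30.73; balance $0.00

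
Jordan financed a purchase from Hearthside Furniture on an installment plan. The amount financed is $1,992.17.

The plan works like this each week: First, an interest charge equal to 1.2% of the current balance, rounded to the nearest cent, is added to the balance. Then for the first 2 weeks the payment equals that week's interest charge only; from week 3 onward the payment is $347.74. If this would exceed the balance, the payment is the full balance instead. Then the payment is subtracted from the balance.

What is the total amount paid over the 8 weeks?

# | Opening | Interest | Payment | End bal
1 | $1,992.17 | $23.91 | $23.91 | $1,992.17
2 | $1,992.17 | $23.91 | $23.91 | $1,992.17
3 | $1,992.17 | $23.91 | $347.74 | $1,668.34
4 | $1,668.34 | $20.02 | $347.74 | $1,340.62
5 | $1,340.62 | $16.09 | $347.74 | $1,008.97
6 | $1,008.97 | $12.11 | $347.74 | $673.34
7 | $673.34 | $8.08 | $347.74 | $333.68
8 | $333.68 | $4.00 | $337.68 | $0.00
Total paid: $2,124.20

$2,124.20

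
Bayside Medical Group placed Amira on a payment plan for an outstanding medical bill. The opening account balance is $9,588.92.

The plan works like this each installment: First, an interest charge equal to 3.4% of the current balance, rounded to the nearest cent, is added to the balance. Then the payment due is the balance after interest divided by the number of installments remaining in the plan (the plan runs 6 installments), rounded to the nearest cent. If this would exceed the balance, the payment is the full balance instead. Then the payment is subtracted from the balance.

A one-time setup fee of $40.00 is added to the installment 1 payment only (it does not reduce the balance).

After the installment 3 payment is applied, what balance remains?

$5,300.31

Installment 1: opening $9,588.92; interest $326.02 → $9,914.94; payment $1,652.49 (+ $40.00 fee); balance $8,262.45
Installment 2: opening $8,262.45; interest $280.92 → $8,543.37; payment $1,708.67; balance $6,834.70
Installment 3: opening $6,834.70; interest $232.38 → $7,067.08; payment $1,766.77; balance $5,300.31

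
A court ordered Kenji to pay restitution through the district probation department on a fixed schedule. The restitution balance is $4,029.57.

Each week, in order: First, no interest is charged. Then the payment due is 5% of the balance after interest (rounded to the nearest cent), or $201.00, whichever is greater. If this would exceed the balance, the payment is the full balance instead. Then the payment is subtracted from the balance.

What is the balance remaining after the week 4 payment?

$3,225.09

Week 1: $4,029.57 − $201.48 → $3,828.09
Week 2: $3,828.09 − $201.00 → $3,627.09
Week 3: $3,627.09 − $201.00 → $3,426.09
Week 4: $3,426.09 − $201.00 → $3,225.09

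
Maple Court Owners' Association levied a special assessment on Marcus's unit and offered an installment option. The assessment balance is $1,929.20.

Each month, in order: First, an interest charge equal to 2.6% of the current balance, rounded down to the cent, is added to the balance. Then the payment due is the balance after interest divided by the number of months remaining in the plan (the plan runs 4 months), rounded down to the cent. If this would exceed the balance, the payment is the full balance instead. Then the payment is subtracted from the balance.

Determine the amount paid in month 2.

Month 1: opening $1,929.20; interest $50.15 → $1,979.35; payment $494.83; balance $1,484.52
Month 2: opening $1,484.52; interest $38.59 → $1,523.11; payment $507.70; balance $1,015.41

$507.70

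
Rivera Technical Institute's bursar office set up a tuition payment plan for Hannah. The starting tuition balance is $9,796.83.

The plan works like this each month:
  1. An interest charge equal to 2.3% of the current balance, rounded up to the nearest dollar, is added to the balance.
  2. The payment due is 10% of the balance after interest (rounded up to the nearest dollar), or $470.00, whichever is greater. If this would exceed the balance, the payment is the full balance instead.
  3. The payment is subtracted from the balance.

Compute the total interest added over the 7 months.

# | Opening | Interest | Payment | End bal
1 | $9,796.83 | $226.00 | $1,003.00 | $9,019.83
2 | $9,019.83 | $208.00 | $923.00 | $8,304.83
3 | $8,304.83 | $192.00 | $850.00 | $7,646.83
4 | $7,646.83 | $176.00 | $783.00 | $7,039.83
5 | $7,039.83 | $162.00 | $721.00 | $6,480.83
6 | $6,480.83 | $150.00 | $664.00 | $5,966.83
7 | $5,966.83 | $138.00 | $611.00 | $5,493.83
Total interest: $226.00 + $208.00 + $192.00 + $176.00 + $162.00 + $150.00 + $138.00 = $1,252.00

$1,252.00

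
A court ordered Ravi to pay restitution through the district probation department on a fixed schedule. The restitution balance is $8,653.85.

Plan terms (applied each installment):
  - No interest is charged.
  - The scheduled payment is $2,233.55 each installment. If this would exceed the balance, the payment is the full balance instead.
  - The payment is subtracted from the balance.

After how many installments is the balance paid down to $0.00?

4

Installment 1: $8,653.85 − $2,233.55 → $6,420.30
Installment 2: $6,420.30 − $2,233.55 → $4,186.75
Installment 3: $4,186.75 − $2,233.55 → $1,953.20
Installment 4: $1,953.20 − $1,953.20 → $0.00
Balance reaches $0.00 in installment 4.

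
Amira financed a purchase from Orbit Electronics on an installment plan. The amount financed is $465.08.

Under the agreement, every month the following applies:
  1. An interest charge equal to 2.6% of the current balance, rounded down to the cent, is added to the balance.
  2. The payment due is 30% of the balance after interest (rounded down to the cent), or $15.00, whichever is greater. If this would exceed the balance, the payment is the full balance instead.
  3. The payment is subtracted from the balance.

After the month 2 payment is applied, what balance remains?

# | Opening | Interest | Payment | End bal
1 | $465.08 | $12.09 | $143.15 | $334.02
2 | $334.02 | $8.68 | $102.81 | $239.89

$239.89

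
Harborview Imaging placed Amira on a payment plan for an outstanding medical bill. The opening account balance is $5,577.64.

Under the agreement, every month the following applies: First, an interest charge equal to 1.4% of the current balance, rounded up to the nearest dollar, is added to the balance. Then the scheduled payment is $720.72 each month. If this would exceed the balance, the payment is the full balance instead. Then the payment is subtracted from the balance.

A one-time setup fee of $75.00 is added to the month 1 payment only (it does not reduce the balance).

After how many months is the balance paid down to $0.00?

9

Month 1: $5,577.64 +$79.00 interest = $5,656.64; pay $720.72 (+ $75.00 fee) → $4,935.92
Month 2: $4,935.92 +$70.00 interest = $5,005.92; pay $720.72 → $4,285.20
Month 3: $4,285.20 +$60.00 interest = $4,345.20; pay $720.72 → $3,624.48
Month 4: $3,624.48 +$51.00 interest = $3,675.48; pay $720.72 → $2,954.76
Month 5: $2,954.76 +$42.00 interest = $2,996.76; pay $720.72 → $2,276.04
Month 6: $2,276.04 +$32.00 interest = $2,308.04; pay $720.72 → $1,587.32
Month 7: $1,587.32 +$23.00 interest = $1,610.32; pay $720.72 → $889.60
Month 8: $889.60 +$13.00 interest = $902.60; pay $720.72 → $181.88
Month 9: $181.88 +$3.00 interest = $184.88; pay $184.88 → $0.00
Balance reaches $0.00 in month 9.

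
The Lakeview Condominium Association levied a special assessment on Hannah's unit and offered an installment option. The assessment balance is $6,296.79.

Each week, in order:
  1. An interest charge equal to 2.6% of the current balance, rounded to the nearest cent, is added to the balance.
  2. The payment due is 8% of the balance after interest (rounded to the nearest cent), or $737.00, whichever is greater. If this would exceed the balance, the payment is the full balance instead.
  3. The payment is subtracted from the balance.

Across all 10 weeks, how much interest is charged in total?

$917.75

# | Opening | Interest | Payment | End bal
1 | $6,296.79 | $163.72 | $737.00 | $5,723.51
2 | $5,723.51 | $148.81 | $737.00 | $5,135.32
3 | $5,135.32 | $133.52 | $737.00 | $4,531.84
4 | $4,531.84 | $117.83 | $737.00 | $3,912.67
5 | $3,912.67 | $101.73 | $737.00 | $3,277.40
6 | $3,277.40 | $85.21 | $737.00 | $2,625.61
7 | $2,625.61 | $68.27 | $737.00 | $1,956.88
8 | $1,956.88 | $50.88 | $737.00 | $1,270.76
9 | $1,270.76 | $33.04 | $737.00 | $566.80
10 | $566.80 | $14.74 | $581.54 | $0.00
Total interest: $163.72 + $148.81 + $133.52 + $117.83 + $101.73 + $85.21 + $68.27 + $50.88 + $33.04 + $14.74 = $917.75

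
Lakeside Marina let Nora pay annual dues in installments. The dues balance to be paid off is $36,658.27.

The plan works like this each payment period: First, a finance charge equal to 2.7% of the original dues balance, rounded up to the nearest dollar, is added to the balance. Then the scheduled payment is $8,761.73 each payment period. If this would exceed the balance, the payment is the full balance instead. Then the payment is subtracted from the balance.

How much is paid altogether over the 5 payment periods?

Payment period 1: opening $36,658.27; interest $990.00 → $37,648.27; payment $8,761.73; balance $28,886.54
Payment period 2: opening $28,886.54; interest $990.00 → $29,876.54; payment $8,761.73; balance $21,114.81
Payment period 3: opening $21,114.81; interest $990.00 → $22,104.81; payment $8,761.73; balance $13,343.08
Payment period 4: opening $13,343.08; interest $990.00 → $14,333.08; payment $8,761.73; balance $5,571.35
Payment period 5: opening $5,571.35; interest $990.00 → $6,561.35; payment $6,561.35; balance $0.00
Total paid: $41,608.27

$41,608.27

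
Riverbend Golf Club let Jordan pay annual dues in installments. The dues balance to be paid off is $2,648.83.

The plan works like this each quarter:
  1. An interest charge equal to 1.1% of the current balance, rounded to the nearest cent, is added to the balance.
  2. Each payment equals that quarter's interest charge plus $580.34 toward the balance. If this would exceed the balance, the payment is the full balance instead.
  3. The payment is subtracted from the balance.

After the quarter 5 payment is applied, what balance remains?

Quarter 1: opening $2,648.83; interest $29.14 → $2,677.97; payment $609.48; balance $2,068.49
Quarter 2: opening $2,068.49; interest $22.75 → $2,091.24; payment $603.09; balance $1,488.15
Quarter 3: opening $1,488.15; interest $16.37 → $1,504.52; payment $596.71; balance $907.81
Quarter 4: opening $907.81; interest $9.99 → $917.80; payment $590.33; balance $327.47
Quarter 5: opening $327.47; interest $3.60 → $331.07; payment $331.07; balance $0.00

$0.00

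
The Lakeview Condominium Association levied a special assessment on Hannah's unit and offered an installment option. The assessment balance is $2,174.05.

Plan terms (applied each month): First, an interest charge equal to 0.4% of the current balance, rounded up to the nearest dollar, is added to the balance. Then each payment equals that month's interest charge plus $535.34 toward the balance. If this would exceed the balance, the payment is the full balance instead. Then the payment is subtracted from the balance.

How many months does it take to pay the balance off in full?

5

Month 1: $2,174.05 +$9.00 interest = $2,183.05; pay $544.34 → $1,638.71
Month 2: $1,638.71 +$7.00 interest = $1,645.71; pay $542.34 → $1,103.37
Month 3: $1,103.37 +$5.00 interest = $1,108.37; pay $540.34 → $568.03
Month 4: $568.03 +$3.00 interest = $571.03; pay $538.34 → $32.69
Month 5: $32.69 +$1.00 interest = $33.69; pay $33.69 → $0.00
Balance reaches $0.00 in month 5.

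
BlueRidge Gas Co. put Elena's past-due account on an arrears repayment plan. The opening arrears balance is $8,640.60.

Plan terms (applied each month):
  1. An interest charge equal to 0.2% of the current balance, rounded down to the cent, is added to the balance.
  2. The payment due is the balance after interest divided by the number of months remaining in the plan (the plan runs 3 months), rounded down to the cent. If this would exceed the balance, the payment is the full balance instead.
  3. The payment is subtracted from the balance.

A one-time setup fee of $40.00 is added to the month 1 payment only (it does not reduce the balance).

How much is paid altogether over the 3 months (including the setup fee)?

Month 1: opening $8,640.60; interest $17.28 → $8,657.88; payment $2,885.96 (+ $40.00 fee); balance $5,771.92
Month 2: opening $5,771.92; interest $11.54 → $5,783.46; payment $2,891.73; balance $2,891.73
Month 3: opening $2,891.73; interest $5.78 → $2,897.51; payment $2,897.51; balance $0.00
Total paid: $8,715.20

$8,715.20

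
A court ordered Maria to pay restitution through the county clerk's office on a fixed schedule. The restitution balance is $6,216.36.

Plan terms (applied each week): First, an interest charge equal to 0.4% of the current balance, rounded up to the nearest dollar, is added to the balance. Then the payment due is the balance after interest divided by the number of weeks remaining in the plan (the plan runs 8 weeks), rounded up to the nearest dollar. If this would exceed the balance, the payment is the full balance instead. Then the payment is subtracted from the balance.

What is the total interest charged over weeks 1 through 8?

$116.00

Week 1: opening $6,216.36; interest $25.00 → $6,241.36; payment $781.00; balance $5,460.36
Week 2: opening $5,460.36; interest $22.00 → $5,482.36; payment $784.00; balance $4,698.36
Week 3: opening $4,698.36; interest $19.00 → $4,717.36; payment $787.00; balance $3,930.36
Week 4: opening $3,930.36; interest $16.00 → $3,946.36; payment $790.00; balance $3,156.36
Week 5: opening $3,156.36; interest $13.00 → $3,169.36; payment $793.00; balance $2,376.36
Week 6: opening $2,376.36; interest $10.00 → $2,386.36; payment $796.00; balance $1,590.36
Week 7: opening $1,590.36; interest $7.00 → $1,597.36; payment $799.00; balance $798.36
Week 8: opening $798.36; interest $4.00 → $802.36; payment $802.36; balance $0.00
Total interest: $25.00 + $22.00 + $19.00 + $16.00 + $13.00 + $10.00 + $7.00 + $4.00 = $116.00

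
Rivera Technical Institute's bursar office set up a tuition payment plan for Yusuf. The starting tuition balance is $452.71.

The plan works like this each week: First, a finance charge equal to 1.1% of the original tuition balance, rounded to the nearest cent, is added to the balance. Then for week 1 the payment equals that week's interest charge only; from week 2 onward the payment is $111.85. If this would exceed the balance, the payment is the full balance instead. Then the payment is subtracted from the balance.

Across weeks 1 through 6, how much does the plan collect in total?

$482.59

Week 1: opening $452.71; interest $4.98 → $457.69; payment $4.98; balance $452.71
Week 2: opening $452.71; interest $4.98 → $457.69; payment $111.85; balance $345.84
Week 3: opening $345.84; interest $4.98 → $350.82; payment $111.85; balance $238.97
Week 4: opening $238.97; interest $4.98 → $243.95; payment $111.85; balance $132.10
Week 5: opening $132.10; interest $4.98 → $137.08; payment $111.85; balance $25.23
Week 6: opening $25.23; interest $4.98 → $30.21; payment $30.21; balance $0.00
Total paid: $482.59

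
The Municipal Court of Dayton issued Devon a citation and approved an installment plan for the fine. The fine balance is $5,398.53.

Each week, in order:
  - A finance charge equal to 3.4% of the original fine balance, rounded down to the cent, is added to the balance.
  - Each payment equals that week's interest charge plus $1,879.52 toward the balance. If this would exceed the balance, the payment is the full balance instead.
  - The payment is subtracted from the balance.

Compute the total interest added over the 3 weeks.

$550.65

Week 1: $5,398.53 +$183.55 interest = $5,582.08; pay $2,063.07 → $3,519.01
Week 2: $3,519.01 +$183.55 interest = $3,702.56; pay $2,063.07 → $1,639.49
Week 3: $1,639.49 +$183.55 interest = $1,823.04; pay $1,823.04 → $0.00
Total interest: $183.55 + $183.55 + $183.55 = $550.65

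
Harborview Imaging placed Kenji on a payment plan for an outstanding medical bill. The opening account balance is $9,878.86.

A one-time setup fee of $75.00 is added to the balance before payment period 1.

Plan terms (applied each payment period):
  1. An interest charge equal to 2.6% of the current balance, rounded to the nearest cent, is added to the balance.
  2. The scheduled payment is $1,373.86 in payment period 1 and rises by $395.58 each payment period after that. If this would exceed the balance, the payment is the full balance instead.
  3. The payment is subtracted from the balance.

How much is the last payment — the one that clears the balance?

$21.57

Payment period 1: $9,953.86 +$258.80 interest = $10,212.66; pay $1,373.86 → $8,838.80
Payment period 2: $8,838.80 +$229.81 interest = $9,068.61; pay $1,769.44 → $7,299.17
Payment period 3: $7,299.17 +$189.78 interest = $7,488.95; pay $2,165.02 → $5,323.93
Payment period 4: $5,323.93 +$138.42 interest = $5,462.35; pay $2,560.60 → $2,901.75
Payment period 5: $2,901.75 +$75.45 interest = $2,977.20; pay $2,956.18 → $21.02
Payment period 6: $21.02 +$0.55 interest = $21.57; pay $21.57 → $0.00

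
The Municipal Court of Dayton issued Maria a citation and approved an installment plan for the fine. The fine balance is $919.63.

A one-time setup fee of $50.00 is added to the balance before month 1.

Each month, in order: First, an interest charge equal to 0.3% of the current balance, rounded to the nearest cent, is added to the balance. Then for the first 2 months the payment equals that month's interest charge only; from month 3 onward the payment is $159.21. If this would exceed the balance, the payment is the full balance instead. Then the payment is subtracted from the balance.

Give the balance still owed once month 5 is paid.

$499.32

Month 1: opening $969.63; interest $2.91 → $972.54; payment $2.91; balance $969.63
Month 2: opening $969.63; interest $2.91 → $972.54; payment $2.91; balance $969.63
Month 3: opening $969.63; interest $2.91 → $972.54; payment $159.21; balance $813.33
Month 4: opening $813.33; interest $2.44 → $815.77; payment $159.21; balance $656.56
Month 5: opening $656.56; interest $1.97 → $658.53; payment $159.21; balance $499.32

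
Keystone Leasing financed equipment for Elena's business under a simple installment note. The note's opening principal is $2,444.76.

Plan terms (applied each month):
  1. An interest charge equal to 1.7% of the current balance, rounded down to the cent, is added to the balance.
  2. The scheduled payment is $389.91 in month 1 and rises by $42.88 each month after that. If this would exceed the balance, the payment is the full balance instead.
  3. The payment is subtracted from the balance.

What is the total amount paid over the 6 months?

$2,588.46

Month 1: opening $2,444.76; interest $41.56 → $2,486.32; payment $389.91; balance $2,096.41
Month 2: opening $2,096.41; interest $35.63 → $2,132.04; payment $432.79; balance $1,699.25
Month 3: opening $1,699.25; interest $28.88 → $1,728.13; payment $475.67; balance $1,252.46
Month 4: opening $1,252.46; interest $21.29 → $1,273.75; payment $518.55; balance $755.20
Month 5: opening $755.20; interest $12.83 → $768.03; payment $561.43; balance $206.60
Month 6: opening $206.60; interest $3.51 → $210.11; payment $210.11; balance $0.00
Total paid: $2,588.46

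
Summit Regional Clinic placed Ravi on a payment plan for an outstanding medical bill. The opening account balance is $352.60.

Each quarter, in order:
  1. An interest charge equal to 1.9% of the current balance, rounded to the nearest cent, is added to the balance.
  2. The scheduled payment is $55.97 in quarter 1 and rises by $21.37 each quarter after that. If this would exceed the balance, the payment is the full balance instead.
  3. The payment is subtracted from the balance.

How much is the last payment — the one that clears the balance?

Quarter 1: $352.60 +$6.70 interest = $359.30; pay $55.97 → $303.33
Quarter 2: $303.33 +$5.76 interest = $309.09; pay $77.34 → $231.75
Quarter 3: $231.75 +$4.40 interest = $236.15; pay $98.71 → $137.44
Quarter 4: $137.44 +$2.61 interest = $140.05; pay $120.08 → $19.97
Quarter 5: $19.97 +$0.38 interest = $20.35; pay $20.35 → $0.00

$20.35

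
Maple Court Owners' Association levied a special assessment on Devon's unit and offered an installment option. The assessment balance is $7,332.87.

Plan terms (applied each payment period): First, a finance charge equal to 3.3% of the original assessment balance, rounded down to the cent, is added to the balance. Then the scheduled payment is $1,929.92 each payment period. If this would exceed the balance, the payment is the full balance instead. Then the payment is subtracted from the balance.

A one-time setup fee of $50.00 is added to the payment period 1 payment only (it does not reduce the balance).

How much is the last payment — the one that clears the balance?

Payment period 1: opening $7,332.87; interest $241.98 → $7,574.85; payment $1,929.92 (+ $50.00 fee); balance $5,644.93
Payment period 2: opening $5,644.93; interest $241.98 → $5,886.91; payment $1,929.92; balance $3,956.99
Payment period 3: opening $3,956.99; interest $241.98 → $4,198.97; payment $1,929.92; balance $2,269.05
Payment period 4: opening $2,269.05; interest $241.98 → $2,511.03; payment $1,929.92; balance $581.11
Payment period 5: opening $581.11; interest $241.98 → $823.09; payment $823.09; balance $0.00

$823.09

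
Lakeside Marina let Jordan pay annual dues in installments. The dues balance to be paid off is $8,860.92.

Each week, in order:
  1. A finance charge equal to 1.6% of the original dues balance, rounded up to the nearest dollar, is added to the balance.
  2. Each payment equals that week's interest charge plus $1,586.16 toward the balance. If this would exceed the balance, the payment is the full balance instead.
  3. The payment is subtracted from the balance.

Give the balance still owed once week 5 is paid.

Week 1: opening $8,860.92; interest $142.00 → $9,002.92; payment $1,728.16; balance $7,274.76
Week 2: opening $7,274.76; interest $142.00 → $7,416.76; payment $1,728.16; balance $5,688.60
Week 3: opening $5,688.60; interest $142.00 → $5,830.60; payment $1,728.16; balance $4,102.44
Week 4: opening $4,102.44; interest $142.00 → $4,244.44; payment $1,728.16; balance $2,516.28
Week 5: opening $2,516.28; interest $142.00 → $2,658.28; payment $1,728.16; balance $930.12

$930.12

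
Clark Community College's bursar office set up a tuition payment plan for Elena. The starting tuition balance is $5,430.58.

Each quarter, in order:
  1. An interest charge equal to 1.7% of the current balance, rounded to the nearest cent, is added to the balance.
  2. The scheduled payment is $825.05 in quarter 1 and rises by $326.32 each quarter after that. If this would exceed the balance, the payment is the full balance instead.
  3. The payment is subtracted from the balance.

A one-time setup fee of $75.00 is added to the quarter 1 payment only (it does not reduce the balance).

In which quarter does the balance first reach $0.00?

# | Opening | Interest | Payment | Fee | End bal
1 | $5,430.58 | $92.32 | $825.05 | $75.00 | $4,697.85
2 | $4,697.85 | $79.86 | $1,151.37 | — | $3,626.34
3 | $3,626.34 | $61.65 | $1,477.69 | — | $2,210.30
4 | $2,210.30 | $37.58 | $1,804.01 | — | $443.87
5 | $443.87 | $7.55 | $451.42 | — | $0.00
Balance reaches $0.00 in quarter 5.

5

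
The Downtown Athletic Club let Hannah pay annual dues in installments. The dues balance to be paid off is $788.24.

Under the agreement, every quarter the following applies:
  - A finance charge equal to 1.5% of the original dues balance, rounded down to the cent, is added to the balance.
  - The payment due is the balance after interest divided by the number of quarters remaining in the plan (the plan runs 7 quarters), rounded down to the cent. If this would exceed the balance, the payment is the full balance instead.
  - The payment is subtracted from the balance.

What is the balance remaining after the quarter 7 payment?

$0.00

Quarter 1: $788.24 +$11.82 interest = $800.06; pay $114.29 → $685.77
Quarter 2: $685.77 +$11.82 interest = $697.59; pay $116.26 → $581.33
Quarter 3: $581.33 +$11.82 interest = $593.15; pay $118.63 → $474.52
Quarter 4: $474.52 +$11.82 interest = $486.34; pay $121.58 → $364.76
Quarter 5: $364.76 +$11.82 interest = $376.58; pay $125.52 → $251.06
Quarter 6: $251.06 +$11.82 interest = $262.88; pay $131.44 → $131.44
Quarter 7: $131.44 +$11.82 interest = $143.26; pay $143.26 → $0.00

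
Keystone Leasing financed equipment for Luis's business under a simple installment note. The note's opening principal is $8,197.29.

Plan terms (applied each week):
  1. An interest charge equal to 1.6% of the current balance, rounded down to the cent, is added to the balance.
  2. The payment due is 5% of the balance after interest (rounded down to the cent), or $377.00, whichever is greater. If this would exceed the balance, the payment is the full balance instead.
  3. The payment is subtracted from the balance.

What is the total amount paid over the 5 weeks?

$1,960.29

Week 1: opening $8,197.29; interest $131.15 → $8,328.44; payment $416.42; balance $7,912.02
Week 2: opening $7,912.02; interest $126.59 → $8,038.61; payment $401.93; balance $7,636.68
Week 3: opening $7,636.68; interest $122.18 → $7,758.86; payment $387.94; balance $7,370.92
Week 4: opening $7,370.92; interest $117.93 → $7,488.85; payment $377.00; balance $7,111.85
Week 5: opening $7,111.85; interest $113.78 → $7,225.63; payment $377.00; balance $6,848.63
Total paid: $1,960.29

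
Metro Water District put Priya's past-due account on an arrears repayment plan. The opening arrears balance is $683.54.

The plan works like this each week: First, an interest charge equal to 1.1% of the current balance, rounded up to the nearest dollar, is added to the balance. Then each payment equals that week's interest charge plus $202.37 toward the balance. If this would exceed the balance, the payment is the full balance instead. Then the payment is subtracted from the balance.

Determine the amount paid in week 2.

$208.37

Week 1: opening $683.54; interest $8.00 → $691.54; payment $210.37; balance $481.17
Week 2: opening $481.17; interest $6.00 → $487.17; payment $208.37; balance $278.80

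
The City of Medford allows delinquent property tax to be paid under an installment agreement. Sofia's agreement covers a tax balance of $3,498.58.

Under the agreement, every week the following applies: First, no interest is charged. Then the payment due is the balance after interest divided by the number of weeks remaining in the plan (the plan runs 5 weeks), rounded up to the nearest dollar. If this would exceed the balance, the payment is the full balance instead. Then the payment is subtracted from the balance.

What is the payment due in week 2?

$700.00

# | Opening | Payment | End bal
1 | $3,498.58 | $700.00 | $2,798.58
2 | $2,798.58 | $700.00 | $2,098.58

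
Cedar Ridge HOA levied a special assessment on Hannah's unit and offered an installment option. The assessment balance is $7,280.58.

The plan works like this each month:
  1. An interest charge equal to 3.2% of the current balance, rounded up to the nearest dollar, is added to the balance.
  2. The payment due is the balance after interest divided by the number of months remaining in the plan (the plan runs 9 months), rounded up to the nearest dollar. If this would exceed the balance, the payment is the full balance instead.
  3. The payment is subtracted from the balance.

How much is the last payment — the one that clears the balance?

$1,073.58

Month 1: opening $7,280.58; interest $233.00 → $7,513.58; payment $835.00; balance $6,678.58
Month 2: opening $6,678.58; interest $214.00 → $6,892.58; payment $862.00; balance $6,030.58
Month 3: opening $6,030.58; interest $193.00 → $6,223.58; payment $890.00; balance $5,333.58
Month 4: opening $5,333.58; interest $171.00 → $5,504.58; payment $918.00; balance $4,586.58
Month 5: opening $4,586.58; interest $147.00 → $4,733.58; payment $947.00; balance $3,786.58
Month 6: opening $3,786.58; interest $122.00 → $3,908.58; payment $978.00; balance $2,930.58
Month 7: opening $2,930.58; interest $94.00 → $3,024.58; payment $1,009.00; balance $2,015.58
Month 8: opening $2,015.58; interest $65.00 → $2,080.58; payment $1,041.00; balance $1,039.58
Month 9: opening $1,039.58; interest $34.00 → $1,073.58; payment $1,073.58; balance $0.00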